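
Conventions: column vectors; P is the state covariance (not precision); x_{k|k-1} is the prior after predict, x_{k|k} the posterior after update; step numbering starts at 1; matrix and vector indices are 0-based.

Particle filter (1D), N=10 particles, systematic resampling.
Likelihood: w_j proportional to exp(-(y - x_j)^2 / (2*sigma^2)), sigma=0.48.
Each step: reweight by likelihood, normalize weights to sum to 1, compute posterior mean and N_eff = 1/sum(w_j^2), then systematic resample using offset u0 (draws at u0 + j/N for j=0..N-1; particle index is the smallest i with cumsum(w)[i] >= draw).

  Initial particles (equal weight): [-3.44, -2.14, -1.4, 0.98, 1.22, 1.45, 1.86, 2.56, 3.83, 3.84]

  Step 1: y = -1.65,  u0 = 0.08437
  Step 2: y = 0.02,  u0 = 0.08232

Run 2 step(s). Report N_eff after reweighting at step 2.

step 1: w=[0.0007, 0.4046, 0.5948, 0.0000, 0.0000, 0.0000, 0.0000, 0.0000, 0.0000, 0.0000]  mean=-1.7007  Neff=1.9326  idx=[1, 1, 1, 1, 2, 2, 2, 2, 2, 2]
step 2: w=[0.0005, 0.0005, 0.0005, 0.0005, 0.1663, 0.1663, 0.1663, 0.1663, 0.1663, 0.1663]  mean=-1.4016  Neff=6.0255  idx=[4, 5, 5, 6, 6, 7, 8, 8, 9, 9]

N_eff = 6.0255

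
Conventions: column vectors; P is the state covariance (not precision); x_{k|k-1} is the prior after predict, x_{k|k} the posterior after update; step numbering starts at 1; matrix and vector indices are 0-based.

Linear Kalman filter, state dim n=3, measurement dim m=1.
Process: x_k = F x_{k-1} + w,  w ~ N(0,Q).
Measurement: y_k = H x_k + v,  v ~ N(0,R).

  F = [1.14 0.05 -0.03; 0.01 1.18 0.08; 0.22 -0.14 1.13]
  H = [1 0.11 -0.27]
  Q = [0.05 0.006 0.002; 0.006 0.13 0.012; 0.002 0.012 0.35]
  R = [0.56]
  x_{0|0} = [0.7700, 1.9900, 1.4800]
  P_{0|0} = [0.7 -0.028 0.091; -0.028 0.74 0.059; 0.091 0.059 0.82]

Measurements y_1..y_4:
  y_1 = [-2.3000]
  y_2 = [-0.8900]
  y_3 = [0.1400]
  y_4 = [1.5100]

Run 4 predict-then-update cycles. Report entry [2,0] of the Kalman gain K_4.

step 1: x^-=[0.9329, 2.4743, 1.5632]  P^-=[0.9527 0.0244 0.2689; 0.0244 1.1763 0.0388; 0.2689 0.0388 1.4737]  S=[1.4922]  K=[0.5916; 0.0960; -0.0836]  nu=[-3.0830]  x^+=[-0.8910, 2.1782, 1.8208]  P^+=[0.4305 -0.0604 0.3427; -0.0604 1.1626 0.0508; 0.3427 0.0508 1.4633]
step 2: x^-=[-0.9614, 2.7070, 1.5566]  P^-=[0.5832 0.0243 0.5035; 0.0243 1.7669 0.0147; 0.5035 0.0147 2.4202]  S=[1.0736]  K=[0.4191; 0.2000; -0.1382]  nu=[0.1939]  x^+=[-0.8802, 2.7458, 1.5298]  P^+=[0.3946 -0.0657 0.5657; -0.0657 1.7239 0.0443; 0.5657 0.0443 2.3997]
step 3: x^-=[-0.9120, 3.3536, 1.1506]  P^-=[0.5230 0.0681 0.7450; 0.0681 2.5535 0.0030; 0.7450 0.0030 3.7383]  S=[0.9990]  K=[0.3297; 0.3485; -0.2643]  nu=[0.9937]  x^+=[-0.5843, 3.7000, 0.8879]  P^+=[0.4144 -0.0467 0.8320; -0.0467 2.4322 0.0950; 0.8320 0.0950 3.6685]
step 4: x^-=[-0.5078, 4.4312, 0.3568]  P^-=[0.5354 0.1552 1.0436; 0.1552 3.5583 0.0804; 1.0436 0.0804 5.4885]  S=[1.0045]  K=[0.2696; 0.5226; -0.4276]  nu=[1.6267]  x^+=[-0.0693, 5.2812, -0.3387]  P^+=[0.4625 0.0137 1.1593; 0.0137 3.2839 0.3048; 1.1593 0.3048 5.3049]

K[2,0] = -0.4276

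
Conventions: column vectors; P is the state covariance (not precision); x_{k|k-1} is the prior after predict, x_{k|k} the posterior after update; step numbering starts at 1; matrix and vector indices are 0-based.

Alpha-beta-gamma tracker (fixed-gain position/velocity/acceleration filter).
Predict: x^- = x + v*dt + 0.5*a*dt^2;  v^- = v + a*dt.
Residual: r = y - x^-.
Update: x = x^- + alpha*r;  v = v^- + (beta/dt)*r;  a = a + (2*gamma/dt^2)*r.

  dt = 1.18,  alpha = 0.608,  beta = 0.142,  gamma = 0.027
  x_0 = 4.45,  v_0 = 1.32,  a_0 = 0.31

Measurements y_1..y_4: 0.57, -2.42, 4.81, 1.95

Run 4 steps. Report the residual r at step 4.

step 1: x_pred=6.2234  r=-5.6534  x^+=2.7861  v^+=1.0055  a^+=0.0907
step 2: x_pred=4.0358  r=-6.4558  x^+=0.1107  v^+=0.3357  a^+=-0.1596
step 3: x_pred=0.3956  r=4.4144  x^+=3.0796  v^+=0.6785  a^+=0.0116
step 4: x_pred=3.8883  r=-1.9383  x^+=2.7098  v^+=0.4590  a^+=-0.0636

resid = -1.9383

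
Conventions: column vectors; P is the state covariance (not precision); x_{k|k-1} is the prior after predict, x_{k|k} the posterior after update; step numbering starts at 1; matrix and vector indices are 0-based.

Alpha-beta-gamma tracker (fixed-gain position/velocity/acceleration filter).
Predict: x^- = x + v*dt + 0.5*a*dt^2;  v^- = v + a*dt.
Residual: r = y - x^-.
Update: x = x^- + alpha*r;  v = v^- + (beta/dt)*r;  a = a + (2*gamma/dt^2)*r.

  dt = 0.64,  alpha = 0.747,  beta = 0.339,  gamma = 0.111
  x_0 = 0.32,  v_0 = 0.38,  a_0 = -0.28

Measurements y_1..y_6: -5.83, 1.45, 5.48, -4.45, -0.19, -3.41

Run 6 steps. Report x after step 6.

step 1: x_pred=0.5059  r=-6.3359  x^+=-4.2270  v^+=-3.1552  a^+=-3.7140
step 2: x_pred=-7.0070  r=8.4570  x^+=-0.6896  v^+=-1.0526  a^+=0.8696
step 3: x_pred=-1.1852  r=6.6652  x^+=3.7937  v^+=3.0344  a^+=4.4821
step 4: x_pred=6.6537  r=-11.1037  x^+=-1.6408  v^+=0.0215  a^+=-1.5360
step 5: x_pred=-1.9416  r=1.7516  x^+=-0.6331  v^+=-0.0337  a^+=-0.5866
step 6: x_pred=-0.7749  r=-2.6351  x^+=-2.7433  v^+=-1.8050  a^+=-2.0149

x_post = -2.7433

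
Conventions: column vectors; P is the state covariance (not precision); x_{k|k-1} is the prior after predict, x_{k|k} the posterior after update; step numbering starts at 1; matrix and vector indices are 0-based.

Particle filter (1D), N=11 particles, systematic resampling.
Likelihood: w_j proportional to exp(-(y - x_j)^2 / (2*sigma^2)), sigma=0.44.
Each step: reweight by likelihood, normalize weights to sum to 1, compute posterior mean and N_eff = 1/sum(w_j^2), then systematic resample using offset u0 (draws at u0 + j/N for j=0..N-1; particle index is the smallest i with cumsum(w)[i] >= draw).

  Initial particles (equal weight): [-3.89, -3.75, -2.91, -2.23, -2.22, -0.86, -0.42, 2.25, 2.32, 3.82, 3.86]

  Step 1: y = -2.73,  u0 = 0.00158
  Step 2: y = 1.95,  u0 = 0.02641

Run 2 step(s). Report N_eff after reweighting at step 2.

step 1: w=[0.0151, 0.0331, 0.4478, 0.2553, 0.2487, 0.0001, 0.0000, 0.0000, 0.0000, 0.0000, 0.0000]  mean=-2.6073  Neff=3.0411  idx=[0, 2, 2, 2, 2, 2, 3, 3, 3, 4, 4]
step 2: w=[0.0000, 0.0000, 0.0000, 0.0000, 0.0000, 0.0000, 0.1824, 0.1824, 0.1824, 0.2263, 0.2263]  mean=-2.2255  Neff=4.9428  idx=[6, 6, 7, 7, 8, 8, 9, 9, 9, 10, 10]

N_eff = 4.9428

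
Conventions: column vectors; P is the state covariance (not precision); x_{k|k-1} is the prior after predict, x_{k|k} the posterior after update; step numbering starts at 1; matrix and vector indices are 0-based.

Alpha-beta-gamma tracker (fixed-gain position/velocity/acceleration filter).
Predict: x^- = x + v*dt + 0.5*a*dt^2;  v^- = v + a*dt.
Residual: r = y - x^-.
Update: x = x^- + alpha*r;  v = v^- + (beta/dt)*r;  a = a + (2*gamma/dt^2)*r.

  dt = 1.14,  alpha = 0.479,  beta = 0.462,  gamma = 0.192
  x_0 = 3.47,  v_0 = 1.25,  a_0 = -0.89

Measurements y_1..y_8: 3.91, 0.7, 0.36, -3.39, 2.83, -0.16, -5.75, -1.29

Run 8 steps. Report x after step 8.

x_post = 1.5460

step 1: x_pred=4.3167  r=-0.4067  x^+=4.1219  v^+=0.0706  a^+=-1.0102
step 2: x_pred=3.5459  r=-2.8459  x^+=2.1827  v^+=-2.2344  a^+=-1.8511
step 3: x_pred=-1.5673  r=1.9273  x^+=-0.6441  v^+=-3.5635  a^+=-1.2816
step 4: x_pred=-5.5393  r=2.1493  x^+=-4.5098  v^+=-4.1535  a^+=-0.6465
step 5: x_pred=-9.6649  r=12.4949  x^+=-3.6799  v^+=0.1731  a^+=3.0454
step 6: x_pred=-1.5036  r=1.3436  x^+=-0.8600  v^+=4.1894  a^+=3.4424
step 7: x_pred=6.1528  r=-11.9028  x^+=0.4514  v^+=3.2900  a^+=-0.0746
step 8: x_pred=4.1535  r=-5.4435  x^+=1.5460  v^+=0.9989  a^+=-1.6830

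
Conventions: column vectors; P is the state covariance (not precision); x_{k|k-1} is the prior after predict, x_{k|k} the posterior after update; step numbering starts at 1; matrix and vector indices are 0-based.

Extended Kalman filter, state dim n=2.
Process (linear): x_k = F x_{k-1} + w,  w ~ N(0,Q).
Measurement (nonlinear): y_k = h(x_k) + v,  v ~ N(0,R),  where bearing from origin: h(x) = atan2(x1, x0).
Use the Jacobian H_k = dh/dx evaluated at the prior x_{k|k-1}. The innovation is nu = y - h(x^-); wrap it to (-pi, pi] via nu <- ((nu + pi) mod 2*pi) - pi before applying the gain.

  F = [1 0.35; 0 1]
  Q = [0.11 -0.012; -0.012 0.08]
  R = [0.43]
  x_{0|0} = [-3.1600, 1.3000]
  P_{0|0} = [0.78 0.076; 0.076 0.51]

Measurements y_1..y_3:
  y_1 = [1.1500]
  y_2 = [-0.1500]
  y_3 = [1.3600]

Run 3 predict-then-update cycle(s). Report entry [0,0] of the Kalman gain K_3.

K[0,0] = -0.5458

step 1: x^-=[-2.7050, 1.3000]  P^-=[1.0057 0.2425; 0.2425 0.5900]  H_jac=[-0.1443 -0.3003]  S=[0.5252]  K=[-0.4151; -0.4040]  nu=[-1.5436]  x^+=[-2.0643, 1.9237]  P^+=[0.9152 0.1544; 0.1544 0.5043]
step 2: x^-=[-1.3911, 1.9237]  P^-=[1.1951 0.3189; 0.3189 0.5843]  H_jac=[-0.3413 -0.2468]  S=[0.6586]  K=[-0.7389; -0.3843]  nu=[-2.3469]  x^+=[0.3432, 2.8255]  P^+=[0.8355 0.1319; 0.1319 0.4870]
step 3: x^-=[1.3321, 2.8255]  P^-=[1.0975 0.2904; 0.2904 0.5670]  H_jac=[-0.2896 0.1365]  S=[0.5096]  K=[-0.5458; -0.0131]  nu=[0.2297]  x^+=[1.2067, 2.8225]  P^+=[0.9457 0.2867; 0.2867 0.5669]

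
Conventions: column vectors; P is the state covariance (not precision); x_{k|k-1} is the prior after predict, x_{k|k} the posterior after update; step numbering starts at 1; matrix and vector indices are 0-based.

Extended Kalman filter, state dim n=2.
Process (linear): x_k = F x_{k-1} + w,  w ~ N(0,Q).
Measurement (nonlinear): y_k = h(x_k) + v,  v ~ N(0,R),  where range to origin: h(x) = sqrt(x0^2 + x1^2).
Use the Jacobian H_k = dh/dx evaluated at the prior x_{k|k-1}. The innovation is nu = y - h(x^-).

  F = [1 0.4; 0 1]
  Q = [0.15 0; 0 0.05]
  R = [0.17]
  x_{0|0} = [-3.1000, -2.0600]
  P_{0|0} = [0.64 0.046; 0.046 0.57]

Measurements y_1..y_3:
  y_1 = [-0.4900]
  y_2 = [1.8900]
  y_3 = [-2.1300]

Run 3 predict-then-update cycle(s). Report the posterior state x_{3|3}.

step 1: x^-=[-3.9240, -2.0600]  P^-=[0.9180 0.2740; 0.2740 0.6200]  H_jac=[-0.8854 -0.4648]  S=[1.2491]  K=[-0.7526; -0.4249]  nu=[-4.9219]  x^+=[-0.2196, 0.0314]  P^+=[0.2104 -0.1255; -0.1255 0.3945]
step 2: x^-=[-0.2070, 0.0314]  P^-=[0.3231 0.0323; 0.0323 0.4445]  H_jac=[-0.9887 0.1499]  S=[0.4863]  K=[-0.6470; 0.0714]  nu=[1.6806]  x^+=[-1.2944, 0.1514]  P^+=[0.1196 0.0548; 0.0548 0.4420]
step 3: x^-=[-1.2338, 0.1514]  P^-=[0.3841 0.2315; 0.2315 0.4920]  H_jac=[-0.9926 0.1218]  S=[0.4997]  K=[-0.7065; -0.3400]  nu=[-3.3731]  x^+=[1.1491, 1.2983]  P^+=[0.1347 0.1115; 0.1115 0.4342]

x_post = [1.1491, 1.2983]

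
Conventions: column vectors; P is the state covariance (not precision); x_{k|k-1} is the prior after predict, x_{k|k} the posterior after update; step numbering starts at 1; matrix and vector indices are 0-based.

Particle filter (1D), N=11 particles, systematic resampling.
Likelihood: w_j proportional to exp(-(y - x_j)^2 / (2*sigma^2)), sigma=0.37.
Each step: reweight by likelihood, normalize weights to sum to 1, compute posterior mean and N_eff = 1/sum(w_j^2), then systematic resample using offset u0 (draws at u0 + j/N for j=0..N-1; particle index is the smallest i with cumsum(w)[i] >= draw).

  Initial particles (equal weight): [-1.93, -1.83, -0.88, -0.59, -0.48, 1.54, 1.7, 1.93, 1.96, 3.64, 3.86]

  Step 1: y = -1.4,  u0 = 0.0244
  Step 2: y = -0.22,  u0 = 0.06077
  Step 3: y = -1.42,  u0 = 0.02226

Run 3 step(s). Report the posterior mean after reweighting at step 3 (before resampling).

step 1: w=[0.2604, 0.3698, 0.2706, 0.0662, 0.0330, 0.0000, 0.0000, 0.0000, 0.0000, 0.0000, 0.0000]  mean=-1.4724  Neff=3.5302  idx=[0, 0, 0, 1, 1, 1, 1, 2, 2, 2, 3]
step 2: w=[0.0000, 0.0000, 0.0000, 0.0001, 0.0001, 0.0001, 0.0001, 0.1673, 0.1673, 0.1673, 0.4979]  mean=-0.7359  Neff=3.0134  idx=[7, 7, 8, 8, 9, 10, 10, 10, 10, 10, 10]
step 3: w=[0.1561, 0.1561, 0.1561, 0.1561, 0.1561, 0.0366, 0.0366, 0.0366, 0.0366, 0.0366, 0.0366]  mean=-0.8164  Neff=7.6999  idx=[0, 0, 1, 1, 2, 3, 3, 4, 4, 6, 9]

post_mean = -0.8164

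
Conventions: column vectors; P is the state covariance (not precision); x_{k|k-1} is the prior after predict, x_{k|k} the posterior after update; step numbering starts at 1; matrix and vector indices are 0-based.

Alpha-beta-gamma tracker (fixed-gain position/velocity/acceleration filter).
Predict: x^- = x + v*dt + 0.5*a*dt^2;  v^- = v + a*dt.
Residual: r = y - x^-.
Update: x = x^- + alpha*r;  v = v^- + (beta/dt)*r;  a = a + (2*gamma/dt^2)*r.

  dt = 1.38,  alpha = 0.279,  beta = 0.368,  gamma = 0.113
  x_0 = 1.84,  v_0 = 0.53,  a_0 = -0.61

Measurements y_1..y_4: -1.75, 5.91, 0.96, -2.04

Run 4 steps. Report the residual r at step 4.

step 1: x_pred=1.9906  r=-3.7406  x^+=0.9469  v^+=-1.3093  a^+=-1.0539
step 2: x_pred=-1.8634  r=7.7734  x^+=0.3054  v^+=-0.6908  a^+=-0.1314
step 3: x_pred=-0.7730  r=1.7330  x^+=-0.2895  v^+=-0.4100  a^+=0.0742
step 4: x_pred=-0.7846  r=-1.2554  x^+=-1.1348  v^+=-0.6423  a^+=-0.0747

resid = -1.2554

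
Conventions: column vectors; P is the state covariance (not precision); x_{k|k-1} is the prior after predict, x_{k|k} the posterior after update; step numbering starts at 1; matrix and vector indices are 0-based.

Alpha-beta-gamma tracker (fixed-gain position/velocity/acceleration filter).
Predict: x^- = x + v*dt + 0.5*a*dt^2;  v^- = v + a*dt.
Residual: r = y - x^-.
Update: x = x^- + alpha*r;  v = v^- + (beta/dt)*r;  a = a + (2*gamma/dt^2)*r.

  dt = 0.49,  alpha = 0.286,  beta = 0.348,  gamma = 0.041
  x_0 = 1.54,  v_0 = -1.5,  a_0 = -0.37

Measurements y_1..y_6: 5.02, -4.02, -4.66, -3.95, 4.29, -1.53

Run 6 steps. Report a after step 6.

a_post = 3.0146

step 1: x_pred=0.7606  r=4.2594  x^+=1.9788  v^+=1.3438  a^+=1.0847
step 2: x_pred=2.7674  r=-6.7874  x^+=0.8262  v^+=-2.9452  a^+=-1.2334
step 3: x_pred=-0.7650  r=-3.8950  x^+=-1.8790  v^+=-6.3158  a^+=-2.5636
step 4: x_pred=-5.2815  r=1.3315  x^+=-4.9007  v^+=-6.6264  a^+=-2.1089
step 5: x_pred=-8.4008  r=12.6908  x^+=-4.7712  v^+=1.3533  a^+=2.2253
step 6: x_pred=-3.8409  r=2.3109  x^+=-3.1800  v^+=4.0850  a^+=3.0146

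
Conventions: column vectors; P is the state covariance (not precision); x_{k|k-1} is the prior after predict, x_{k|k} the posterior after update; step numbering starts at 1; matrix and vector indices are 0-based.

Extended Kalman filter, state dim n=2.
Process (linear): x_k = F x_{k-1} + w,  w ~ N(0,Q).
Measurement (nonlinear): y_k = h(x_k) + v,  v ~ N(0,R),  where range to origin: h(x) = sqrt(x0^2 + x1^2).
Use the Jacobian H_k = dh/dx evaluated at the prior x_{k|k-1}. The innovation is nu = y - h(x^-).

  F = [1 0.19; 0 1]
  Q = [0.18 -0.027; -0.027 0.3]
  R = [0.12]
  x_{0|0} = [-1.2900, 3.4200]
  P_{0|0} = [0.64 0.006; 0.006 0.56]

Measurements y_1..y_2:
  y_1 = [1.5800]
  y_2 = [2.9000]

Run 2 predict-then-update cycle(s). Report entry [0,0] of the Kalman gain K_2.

K[0,0] = 0.0855

step 1: x^-=[-0.6402, 3.4200]  P^-=[0.8425 0.0854; 0.0854 0.8600]  H_jac=[-0.1840 0.9829]  S=[0.9485]  K=[-0.0749; 0.8746]  nu=[-1.8994]  x^+=[-0.4979, 1.7587]  P^+=[0.8372 0.1476; 0.1476 0.1344]
step 2: x^-=[-0.1637, 1.7587]  P^-=[1.0781 0.1461; 0.1461 0.4344]  H_jac=[-0.0927 0.9957]  S=[0.5330]  K=[0.0855; 0.7861]  nu=[1.1337]  x^+=[-0.0668, 2.6500]  P^+=[1.0742 0.1103; 0.1103 0.1050]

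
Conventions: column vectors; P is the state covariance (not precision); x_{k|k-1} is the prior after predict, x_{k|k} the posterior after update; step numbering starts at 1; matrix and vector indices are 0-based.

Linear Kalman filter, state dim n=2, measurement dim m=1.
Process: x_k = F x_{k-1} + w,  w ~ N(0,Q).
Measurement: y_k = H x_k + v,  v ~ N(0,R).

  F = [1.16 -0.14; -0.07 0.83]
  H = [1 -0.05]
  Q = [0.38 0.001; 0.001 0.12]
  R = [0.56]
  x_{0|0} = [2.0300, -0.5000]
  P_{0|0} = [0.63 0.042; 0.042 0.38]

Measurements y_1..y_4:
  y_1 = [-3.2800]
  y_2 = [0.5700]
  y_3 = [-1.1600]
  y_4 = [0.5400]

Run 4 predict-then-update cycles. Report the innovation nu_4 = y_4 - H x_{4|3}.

innov = [1.4738]

step 1: x^-=[2.4248, -0.5571]  P^-=[1.2215 -0.0535; -0.0535 0.3800]  S=[1.7878]  K=[0.6847; -0.0405]  nu=[-5.7327]  x^+=[-1.5006, -0.3248]  P^+=[0.3833 -0.0038; -0.0038 0.3771]
step 2: x^-=[-1.6952, -0.1645]  P^-=[0.9044 -0.0777; -0.0777 0.3821]  S=[1.4731]  K=[0.6166; -0.0657]  nu=[2.2570]  x^+=[-0.3037, -0.3128]  P^+=[0.3444 -0.0180; -0.0180 0.3757]
step 3: x^-=[-0.3084, -0.2384]  P^-=[0.8566 -0.0881; -0.0881 0.3826]  S=[1.4264]  K=[0.6036; -0.0752]  nu=[-0.8635]  x^+=[-0.8297, -0.1734]  P^+=[0.3369 -0.0234; -0.0234 0.3745]
step 4: x^-=[-0.9381, -0.0859]  P^-=[0.8482 -0.0926; -0.0926 0.3824]  S=[1.4184]  K=[0.6013; -0.0788]  nu=[1.4738]  x^+=[-0.0520, -0.2020]  P^+=[0.3354 -0.0254; -0.0254 0.3736]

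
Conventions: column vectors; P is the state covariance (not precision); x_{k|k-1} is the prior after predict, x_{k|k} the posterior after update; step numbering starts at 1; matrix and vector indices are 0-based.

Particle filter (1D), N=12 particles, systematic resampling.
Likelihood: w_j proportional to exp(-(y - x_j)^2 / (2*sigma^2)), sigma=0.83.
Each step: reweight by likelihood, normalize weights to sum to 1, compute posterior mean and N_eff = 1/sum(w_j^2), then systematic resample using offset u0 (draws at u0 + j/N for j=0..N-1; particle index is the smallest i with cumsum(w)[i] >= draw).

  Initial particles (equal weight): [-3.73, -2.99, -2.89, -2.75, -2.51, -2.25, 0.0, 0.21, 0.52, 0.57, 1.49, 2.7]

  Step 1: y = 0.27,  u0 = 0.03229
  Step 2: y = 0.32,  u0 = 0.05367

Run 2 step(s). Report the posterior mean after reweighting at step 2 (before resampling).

step 1: w=[0.0000, 0.0001, 0.0002, 0.0003, 0.0009, 0.0024, 0.2254, 0.2370, 0.2271, 0.2226, 0.0807, 0.0033]  mean=0.4146  Neff=4.6582  idx=[6, 6, 6, 7, 7, 7, 8, 8, 9, 9, 9, 10]
step 2: w=[0.0849, 0.0849, 0.0849, 0.0906, 0.0906, 0.0906, 0.0888, 0.0888, 0.0874, 0.0874, 0.0874, 0.0338]  mean=0.3493  Neff=11.6202  idx=[0, 1, 2, 3, 4, 5, 6, 7, 8, 9, 10, 11]

post_mean = 0.3493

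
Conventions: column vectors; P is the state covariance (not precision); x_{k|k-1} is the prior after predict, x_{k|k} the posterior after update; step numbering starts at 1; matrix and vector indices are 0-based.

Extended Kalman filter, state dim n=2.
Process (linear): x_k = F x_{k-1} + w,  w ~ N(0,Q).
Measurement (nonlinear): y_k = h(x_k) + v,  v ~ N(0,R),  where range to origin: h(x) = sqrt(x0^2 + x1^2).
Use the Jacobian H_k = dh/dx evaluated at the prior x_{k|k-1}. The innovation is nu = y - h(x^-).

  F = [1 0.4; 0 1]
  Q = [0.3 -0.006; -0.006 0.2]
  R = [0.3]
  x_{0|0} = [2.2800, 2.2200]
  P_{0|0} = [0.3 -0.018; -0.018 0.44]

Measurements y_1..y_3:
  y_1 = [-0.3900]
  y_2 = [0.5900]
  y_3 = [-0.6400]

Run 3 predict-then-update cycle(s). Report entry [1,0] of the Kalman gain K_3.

K[1,0] = 0.3437

step 1: x^-=[3.1680, 2.2200]  P^-=[0.6560 0.1520; 0.1520 0.6400]  H_jac=[0.8189 0.5739]  S=[1.0936]  K=[0.5710; 0.4497]  nu=[-4.2584]  x^+=[0.7364, 0.3051]  P^+=[0.2994 -0.1288; -0.1288 0.4189]
step 2: x^-=[0.8585, 0.3051]  P^-=[0.5634 0.0327; 0.0327 0.6189]  H_jac=[0.9423 0.3349]  S=[0.8903]  K=[0.6086; 0.2675]  nu=[-0.3211]  x^+=[0.6631, 0.2192]  P^+=[0.2336 -0.1122; -0.1122 0.5552]
step 3: x^-=[0.7508, 0.2192]  P^-=[0.5327 0.1039; 0.1039 0.7552]  H_jac=[0.9599 0.2803]  S=[0.9061]  K=[0.5965; 0.3437]  nu=[-1.4221]  x^+=[-0.0975, -0.2695]  P^+=[0.2103 -0.0819; -0.0819 0.6481]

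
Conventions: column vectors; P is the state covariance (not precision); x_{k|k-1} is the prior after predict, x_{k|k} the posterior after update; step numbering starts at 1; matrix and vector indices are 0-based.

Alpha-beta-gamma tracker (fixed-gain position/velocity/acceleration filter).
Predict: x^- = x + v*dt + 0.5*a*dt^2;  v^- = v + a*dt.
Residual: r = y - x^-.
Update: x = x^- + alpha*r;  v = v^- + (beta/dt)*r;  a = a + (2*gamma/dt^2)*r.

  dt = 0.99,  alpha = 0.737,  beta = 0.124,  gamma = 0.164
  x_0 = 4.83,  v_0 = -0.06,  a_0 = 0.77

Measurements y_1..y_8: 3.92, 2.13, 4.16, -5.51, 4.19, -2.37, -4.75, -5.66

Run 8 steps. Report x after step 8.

x_post = -6.3636

step 1: x_pred=5.1479  r=-1.2279  x^+=4.2429  v^+=0.5485  a^+=0.3591
step 2: x_pred=4.9619  r=-2.8319  x^+=2.8748  v^+=0.5493  a^+=-0.5887
step 3: x_pred=3.1301  r=1.0299  x^+=3.8891  v^+=0.0955  a^+=-0.2440
step 4: x_pred=3.8641  r=-9.3741  x^+=-3.0446  v^+=-1.3202  a^+=-3.3811
step 5: x_pred=-6.0085  r=10.1985  x^+=1.5078  v^+=-3.3901  a^+=0.0319
step 6: x_pred=-1.8328  r=-0.5372  x^+=-2.2287  v^+=-3.4258  a^+=-0.1479
step 7: x_pred=-5.6927  r=0.9427  x^+=-4.9979  v^+=-3.4541  a^+=0.1676
step 8: x_pred=-8.3354  r=2.6754  x^+=-6.3636  v^+=-2.9531  a^+=1.0630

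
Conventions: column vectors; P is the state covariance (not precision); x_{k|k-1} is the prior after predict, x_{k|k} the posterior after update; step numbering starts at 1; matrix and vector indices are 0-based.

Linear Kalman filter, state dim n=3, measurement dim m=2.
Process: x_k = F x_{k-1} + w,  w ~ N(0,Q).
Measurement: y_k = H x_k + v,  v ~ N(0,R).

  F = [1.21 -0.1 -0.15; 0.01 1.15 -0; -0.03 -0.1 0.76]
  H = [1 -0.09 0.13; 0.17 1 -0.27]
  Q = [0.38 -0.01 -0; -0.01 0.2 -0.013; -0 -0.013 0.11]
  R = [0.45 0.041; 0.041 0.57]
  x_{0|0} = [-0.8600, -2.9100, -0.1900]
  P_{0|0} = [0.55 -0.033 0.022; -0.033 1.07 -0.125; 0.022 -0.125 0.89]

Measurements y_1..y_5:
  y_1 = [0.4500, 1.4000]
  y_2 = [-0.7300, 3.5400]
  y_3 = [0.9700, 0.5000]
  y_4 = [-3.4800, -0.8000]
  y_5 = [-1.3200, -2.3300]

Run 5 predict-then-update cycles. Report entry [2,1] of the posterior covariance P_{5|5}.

P_post[2,1] = 0.0311

step 1: x^-=[-0.7211, -3.3551, 0.1724]  P^-=[1.2122 -0.1508 -0.0789; -0.1508 1.6144 -0.2441; -0.0789 -0.2441 0.6531]  S=[1.6987 -0.0877; -0.0877 2.3548]  K=[0.7186 0.0593; -0.1570 0.6968; 0.0070 -0.1840]  nu=[0.8467, 4.9242]  x^+=[0.1794, -0.0567, -0.7277]  P^+=[0.3341 -0.0133 -0.0733; -0.0133 0.4099 0.0626; -0.0733 0.0626 0.5730]
step 2: x^-=[0.3319, -0.0634, -0.5527]  P^-=[0.9179 -0.0823 -0.1433; -0.0823 0.7418 -0.0056; -0.1433 -0.0056 0.4391]  S=[1.3590 0.0685; 0.0685 1.3586]  K=[0.6647 0.0493; -0.1376 0.5438; -0.0577 -0.1064]  nu=[-0.9958, 3.3978]  x^+=[-0.1626, 1.9213, -0.8569]  P^+=[0.3097 -0.0187 -0.0790; -0.0187 0.3246 0.0634; -0.0790 0.0634 0.4184]
step 3: x^-=[-0.2603, 2.2079, -0.8385]  P^-=[0.8812 -0.0803 -0.1304; -0.0803 0.6289 0.0050; -0.1304 0.0050 0.3490]  S=[1.3227 0.0759; 0.0759 1.2317]  K=[0.6563 0.0445; -0.1321 0.5065; -0.0596 -0.0868]  nu=[1.5380, -1.8900]  x^+=[0.6650, 1.0473, -0.7662]  P^+=[0.3046 -0.0182 -0.0693; -0.0182 0.2999 0.0501; -0.0693 0.0501 0.3343]
step 4: x^-=[0.8149, 1.2111, -0.7070]  P^-=[0.8675 -0.0747 -0.1111; -0.0747 0.5963 -0.0036; -0.1111 -0.0036 0.3018]  S=[1.3121 0.0777; 0.0777 1.2001]  K=[0.6527 0.0434; -0.1275 0.4953; -0.0496 -0.0835]  nu=[-4.0940, -2.3405]  x^+=[-1.9589, 0.5737, -0.3086]  P^+=[0.3019 -0.0160 -0.0599; -0.0160 0.2903 0.0388; -0.0599 0.0388 0.2896]
step 5: x^-=[-2.3814, 0.6402, -0.2331]  P^-=[0.8581 -0.0685 -0.0969; -0.0685 0.5836 -0.0125; -0.0969 -0.0125 0.2772]  S=[1.3050 0.0792; 0.0792 1.1909]  K=[0.6500 0.0437; -0.1238 0.4913; -0.0407 -0.0845]  nu=[1.1493, -2.6283]  x^+=[-1.7491, -0.7935, -0.0579]  P^+=[0.3000 -0.0139 -0.0535; -0.0139 0.2857 0.0311; -0.0535 0.0311 0.2660]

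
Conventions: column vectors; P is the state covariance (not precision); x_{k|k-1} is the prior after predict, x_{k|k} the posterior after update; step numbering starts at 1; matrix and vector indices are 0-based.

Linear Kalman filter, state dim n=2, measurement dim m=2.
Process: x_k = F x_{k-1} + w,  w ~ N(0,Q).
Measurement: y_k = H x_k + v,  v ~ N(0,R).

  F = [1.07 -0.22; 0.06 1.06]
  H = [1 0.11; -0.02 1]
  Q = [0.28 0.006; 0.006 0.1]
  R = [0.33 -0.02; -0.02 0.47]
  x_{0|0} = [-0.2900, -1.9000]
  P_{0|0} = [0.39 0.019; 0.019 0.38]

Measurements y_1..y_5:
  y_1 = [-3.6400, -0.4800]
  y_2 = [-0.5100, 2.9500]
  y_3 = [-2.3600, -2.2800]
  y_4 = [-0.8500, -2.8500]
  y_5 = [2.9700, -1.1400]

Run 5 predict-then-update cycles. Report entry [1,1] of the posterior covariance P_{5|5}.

P_post[1,1] = 0.1855

step 1: x^-=[0.1077, -2.0314]  P^-=[0.7360 -0.0363; -0.0363 0.5308]  S=[1.0644 -0.0125; -0.0125 1.0025]  K=[0.6872 -0.0423; 0.0270 0.5305]  nu=[-3.5242, 1.5536]  x^+=[-2.3798, -1.3024]  P^+=[0.2308 -0.0290; -0.0290 0.2482]
step 2: x^-=[-2.2598, -1.5234]  P^-=[0.5699 -0.0696; -0.0696 0.3760]  S=[0.8892 -0.0595; -0.0595 0.8491]  K=[0.6289 -0.0513; -0.0020 0.4444]  nu=[1.9174, 4.4282]  x^+=[-1.2812, 0.4406]  P^+=[0.2121 -0.0325; -0.0325 0.2083]
step 3: x^-=[-1.4679, 0.3902]  P^-=[0.5482 -0.0653; -0.0653 0.3306]  S=[0.8679 -0.0598; -0.0598 0.8035]  K=[0.6201 -0.0488; -0.0049 0.4128]  nu=[-0.9351, -2.6995]  x^+=[-1.9159, -0.7195]  P^+=[0.2090 -0.0312; -0.0312 0.1935]
step 4: x^-=[-1.8917, -0.8776]  P^-=[0.5434 -0.0606; -0.0606 0.3142]  S=[0.8638 -0.0568; -0.0568 0.7868]  K=[0.6183 -0.0462; -0.0038 0.4006]  nu=[1.1382, -2.0102]  x^+=[-1.0950, -1.6872]  P^+=[0.2082 -0.0299; -0.0299 0.1877]
step 5: x^-=[-0.8005, -1.8541]  P^-=[0.5416 -0.0580; -0.0580 0.3079]  S=[0.8626 -0.0548; -0.0548 0.7804]  K=[0.6176 -0.0448; -0.0028 0.3958]  nu=[3.9744, 0.6981]  x^+=[1.6231, -1.5889]  P^+=[0.2079 -0.0292; -0.0292 0.1855]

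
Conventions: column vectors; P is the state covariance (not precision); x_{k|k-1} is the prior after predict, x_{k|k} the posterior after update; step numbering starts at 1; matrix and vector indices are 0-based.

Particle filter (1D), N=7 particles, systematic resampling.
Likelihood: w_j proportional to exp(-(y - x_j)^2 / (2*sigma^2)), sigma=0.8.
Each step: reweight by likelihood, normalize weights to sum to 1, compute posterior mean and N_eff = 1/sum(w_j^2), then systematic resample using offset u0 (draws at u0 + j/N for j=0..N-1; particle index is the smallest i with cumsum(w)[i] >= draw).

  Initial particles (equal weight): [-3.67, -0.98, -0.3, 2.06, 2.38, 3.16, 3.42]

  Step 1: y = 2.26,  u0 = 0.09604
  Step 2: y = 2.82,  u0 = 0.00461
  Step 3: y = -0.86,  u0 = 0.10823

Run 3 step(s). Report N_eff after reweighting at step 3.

N_eff = 3.2805

step 1: w=[0.0000, 0.0001, 0.0021, 0.3407, 0.3476, 0.1867, 0.1229]  mean=2.5384  Neff=3.4864  idx=[3, 3, 4, 4, 4, 5, 6]
step 2: w=[0.1153, 0.1153, 0.1557, 0.1557, 0.1557, 0.1655, 0.1367]  mean=2.5774  Neff=6.8769  idx=[0, 1, 2, 3, 4, 5, 5]
step 3: w=[0.3776, 0.3776, 0.0810, 0.0810, 0.0810, 0.0010, 0.0010]  mean=2.1398  Neff=3.2805  idx=[0, 0, 1, 1, 1, 2, 4]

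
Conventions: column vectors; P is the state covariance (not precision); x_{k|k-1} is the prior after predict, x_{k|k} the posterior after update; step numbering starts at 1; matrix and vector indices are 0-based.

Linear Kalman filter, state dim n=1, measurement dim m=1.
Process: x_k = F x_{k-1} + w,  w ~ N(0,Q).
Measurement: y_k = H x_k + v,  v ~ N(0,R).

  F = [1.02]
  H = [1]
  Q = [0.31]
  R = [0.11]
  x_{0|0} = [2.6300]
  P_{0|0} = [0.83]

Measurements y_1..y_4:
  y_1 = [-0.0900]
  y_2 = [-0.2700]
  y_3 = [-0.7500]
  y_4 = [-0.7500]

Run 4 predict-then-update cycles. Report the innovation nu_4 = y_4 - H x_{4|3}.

innov = [-0.1091]

step 1: x^-=[2.6826]  P^-=[1.1735]  S=[1.2835]  K=[0.9143]  nu=[-2.7726]  x^+=[0.1476]  P^+=[0.1006]
step 2: x^-=[0.1506]  P^-=[0.4146]  S=[0.5246]  K=[0.7903]  nu=[-0.4206]  x^+=[-0.1818]  P^+=[0.0869]
step 3: x^-=[-0.1855]  P^-=[0.4004]  S=[0.5104]  K=[0.7845]  nu=[-0.5645]  x^+=[-0.6283]  P^+=[0.0863]
step 4: x^-=[-0.6409]  P^-=[0.3998]  S=[0.5098]  K=[0.7842]  nu=[-0.1091]  x^+=[-0.7265]  P^+=[0.0863]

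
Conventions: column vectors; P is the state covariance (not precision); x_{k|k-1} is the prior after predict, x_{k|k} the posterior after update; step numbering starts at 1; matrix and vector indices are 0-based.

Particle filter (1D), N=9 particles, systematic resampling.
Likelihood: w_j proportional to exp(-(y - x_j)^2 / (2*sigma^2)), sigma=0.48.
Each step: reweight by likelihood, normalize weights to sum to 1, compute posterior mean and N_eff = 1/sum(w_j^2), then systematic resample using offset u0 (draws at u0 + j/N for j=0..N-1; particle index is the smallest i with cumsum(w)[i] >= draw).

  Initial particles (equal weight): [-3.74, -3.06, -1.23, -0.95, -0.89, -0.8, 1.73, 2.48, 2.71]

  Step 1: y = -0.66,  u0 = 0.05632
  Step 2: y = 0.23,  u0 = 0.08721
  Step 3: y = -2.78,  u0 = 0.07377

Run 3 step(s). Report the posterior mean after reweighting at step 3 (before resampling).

step 1: w=[0.0000, 0.0000, 0.1555, 0.2622, 0.2806, 0.3016, 0.0000, 0.0000, 0.0000]  mean=-0.9315  Neff=3.8069  idx=[2, 3, 3, 3, 4, 4, 5, 5, 5]
step 2: w=[0.0167, 0.0829, 0.0829, 0.0829, 0.1119, 0.1119, 0.1703, 0.1703, 0.1703]  mean=-0.8646  Neff=7.5238  idx=[1, 3, 4, 5, 6, 6, 7, 8, 8]
step 3: w=[0.2137, 0.2137, 0.1317, 0.1317, 0.0618, 0.0618, 0.0618, 0.0618, 0.0618]  mean=-0.8878  Neff=6.8890  idx=[0, 0, 1, 1, 2, 3, 4, 6, 8]

post_mean = -0.8878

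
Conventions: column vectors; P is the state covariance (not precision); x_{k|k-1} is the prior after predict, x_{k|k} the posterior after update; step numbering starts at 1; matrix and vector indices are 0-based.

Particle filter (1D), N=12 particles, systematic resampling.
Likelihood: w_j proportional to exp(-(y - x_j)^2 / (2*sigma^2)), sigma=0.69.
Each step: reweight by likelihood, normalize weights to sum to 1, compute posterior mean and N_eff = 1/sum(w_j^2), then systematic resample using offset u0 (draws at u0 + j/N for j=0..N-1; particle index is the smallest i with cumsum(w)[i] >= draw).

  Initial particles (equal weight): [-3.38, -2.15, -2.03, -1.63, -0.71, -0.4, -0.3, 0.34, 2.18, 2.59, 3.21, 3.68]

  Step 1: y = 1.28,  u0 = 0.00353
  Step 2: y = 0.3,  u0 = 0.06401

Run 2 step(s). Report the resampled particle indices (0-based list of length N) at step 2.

step 1: w=[0.0000, 0.0000, 0.0000, 0.0001, 0.0136, 0.0449, 0.0632, 0.3438, 0.3715, 0.1434, 0.0174, 0.0021]  mean=1.3148  Neff=3.5300  idx=[4, 6, 7, 7, 7, 7, 8, 8, 8, 8, 8, 9]
step 2: w=[0.0666, 0.1331, 0.1940, 0.1940, 0.1940, 0.1940, 0.0047, 0.0047, 0.0047, 0.0047, 0.0047, 0.0008]  mean=0.2304  Neff=5.7893  idx=[0, 1, 2, 2, 3, 3, 3, 4, 4, 5, 5, 7]

resampled_idx = [0, 1, 2, 2, 3, 3, 3, 4, 4, 5, 5, 7]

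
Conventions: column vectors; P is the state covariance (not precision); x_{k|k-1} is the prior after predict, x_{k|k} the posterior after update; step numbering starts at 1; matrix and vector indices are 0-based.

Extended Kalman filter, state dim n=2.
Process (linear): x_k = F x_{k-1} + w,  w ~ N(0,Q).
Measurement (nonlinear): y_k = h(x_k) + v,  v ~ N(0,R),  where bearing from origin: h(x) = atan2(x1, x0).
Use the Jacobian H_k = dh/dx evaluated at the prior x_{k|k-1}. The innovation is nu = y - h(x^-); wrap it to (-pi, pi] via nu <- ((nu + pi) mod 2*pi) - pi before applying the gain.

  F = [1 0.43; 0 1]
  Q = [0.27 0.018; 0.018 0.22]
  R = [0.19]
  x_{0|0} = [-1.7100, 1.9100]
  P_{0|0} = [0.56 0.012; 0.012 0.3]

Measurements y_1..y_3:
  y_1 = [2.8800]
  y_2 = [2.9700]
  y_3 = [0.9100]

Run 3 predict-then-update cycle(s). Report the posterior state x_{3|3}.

x_post = [-0.2583, 2.2789]

step 1: x^-=[-0.8887, 1.9100]  P^-=[0.8958 0.1590; 0.1590 0.5200]  H_jac=[-0.4304 -0.2003]  S=[0.4042]  K=[-1.0326; -0.4269]  nu=[0.8737]  x^+=[-1.7909, 1.5370]  P^+=[0.4648 -0.0192; -0.0192 0.4463]
step 2: x^-=[-1.1300, 1.5370]  P^-=[0.8008 0.1907; 0.1907 0.6663]  H_jac=[-0.4223 -0.3105]  S=[0.4471]  K=[-0.8889; -0.6429]  nu=[0.7652]  x^+=[-1.8102, 1.0450]  P^+=[0.4475 -0.0648; -0.0648 0.4815]
step 3: x^-=[-1.3609, 1.0450]  P^-=[0.7508 0.1603; 0.1603 0.7015]  H_jac=[-0.3550 -0.4623]  S=[0.4871]  K=[-0.6993; -0.7825]  nu=[-1.5767]  x^+=[-0.2583, 2.2789]  P^+=[0.5127 -0.1063; -0.1063 0.4032]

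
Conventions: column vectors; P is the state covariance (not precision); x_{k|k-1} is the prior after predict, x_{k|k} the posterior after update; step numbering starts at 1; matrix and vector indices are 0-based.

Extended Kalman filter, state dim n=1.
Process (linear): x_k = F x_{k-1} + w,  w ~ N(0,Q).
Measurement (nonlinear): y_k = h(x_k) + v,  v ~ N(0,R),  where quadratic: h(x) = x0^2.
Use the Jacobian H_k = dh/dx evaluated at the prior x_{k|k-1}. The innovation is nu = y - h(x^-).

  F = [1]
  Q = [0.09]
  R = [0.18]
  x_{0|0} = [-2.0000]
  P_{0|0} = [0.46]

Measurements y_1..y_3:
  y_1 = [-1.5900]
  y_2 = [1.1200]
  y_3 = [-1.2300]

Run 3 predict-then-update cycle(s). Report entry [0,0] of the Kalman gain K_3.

K[0,0] = -0.4003

step 1: x^-=[-2.0000]  P^-=[0.5500]  H_jac=[-4.0000]  S=[8.9800]  K=[-0.2450]  nu=[-5.5900]  x^+=[-0.6305]  P^+=[0.0110]
step 2: x^-=[-0.6305]  P^-=[0.1010]  H_jac=[-1.2610]  S=[0.3406]  K=[-0.3740]  nu=[0.7225]  x^+=[-0.9007]  P^+=[0.0534]
step 3: x^-=[-0.9007]  P^-=[0.1434]  H_jac=[-1.8014]  S=[0.6453]  K=[-0.4003]  nu=[-2.0412]  x^+=[-0.0836]  P^+=[0.0400]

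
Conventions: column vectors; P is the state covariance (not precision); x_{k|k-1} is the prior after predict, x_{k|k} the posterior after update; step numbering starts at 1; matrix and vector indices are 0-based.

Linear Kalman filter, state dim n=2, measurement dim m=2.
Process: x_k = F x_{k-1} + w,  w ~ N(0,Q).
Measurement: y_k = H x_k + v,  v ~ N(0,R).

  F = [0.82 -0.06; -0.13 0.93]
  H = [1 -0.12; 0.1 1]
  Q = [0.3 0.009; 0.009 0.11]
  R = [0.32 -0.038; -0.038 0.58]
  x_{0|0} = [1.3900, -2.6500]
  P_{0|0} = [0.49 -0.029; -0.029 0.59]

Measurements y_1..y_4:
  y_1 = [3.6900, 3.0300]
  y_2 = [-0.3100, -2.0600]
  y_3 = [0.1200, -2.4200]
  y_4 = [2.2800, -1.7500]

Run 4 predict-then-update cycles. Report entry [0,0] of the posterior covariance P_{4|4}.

P_post[0,0] = 0.1792

step 1: x^-=[1.2988, -2.6452]  P^-=[0.6345 -0.0985; -0.0985 0.6356]  S=[0.9872 -0.1481; -0.1481 1.2022]  K=[0.6625 0.0525; -0.1008 0.5081]  nu=[2.0738, 5.5453]  x^+=[2.9637, -0.0369]  P^+=[0.2081 -0.0156; -0.0156 0.3001]
step 2: x^-=[2.4324, -0.4196]  P^-=[0.4426 -0.0419; -0.0419 0.3768]  S=[0.7780 -0.0804; -0.0804 0.9528]  K=[0.5806 0.0514; -0.0722 0.3850]  nu=[-2.7928, -1.8837]  x^+=[0.7141, -0.9430]  P^+=[0.1826 -0.0105; -0.0105 0.2271]
step 3: x^-=[0.6421, -0.9698]  P^-=[0.4246 -0.0312; -0.0312 0.3120]  S=[0.7566 -0.0638; -0.0638 0.8900]  K=[0.5707 0.0536; -0.0618 0.3426]  nu=[-0.6385, -1.5144]  x^+=[0.1966, -1.4492]  P^+=[0.1796 -0.0086; -0.0086 0.2019]
step 4: x^-=[0.2482, -1.3733]  P^-=[0.4223 -0.0280; -0.0280 0.2898]  S=[0.7532 -0.0582; -0.0582 0.8684]  K=[0.5694 0.0545; -0.0581 0.3266]  nu=[1.8670, -0.4015]  x^+=[1.2893, -1.6129]  P^+=[0.1792 -0.0079; -0.0079 0.1924]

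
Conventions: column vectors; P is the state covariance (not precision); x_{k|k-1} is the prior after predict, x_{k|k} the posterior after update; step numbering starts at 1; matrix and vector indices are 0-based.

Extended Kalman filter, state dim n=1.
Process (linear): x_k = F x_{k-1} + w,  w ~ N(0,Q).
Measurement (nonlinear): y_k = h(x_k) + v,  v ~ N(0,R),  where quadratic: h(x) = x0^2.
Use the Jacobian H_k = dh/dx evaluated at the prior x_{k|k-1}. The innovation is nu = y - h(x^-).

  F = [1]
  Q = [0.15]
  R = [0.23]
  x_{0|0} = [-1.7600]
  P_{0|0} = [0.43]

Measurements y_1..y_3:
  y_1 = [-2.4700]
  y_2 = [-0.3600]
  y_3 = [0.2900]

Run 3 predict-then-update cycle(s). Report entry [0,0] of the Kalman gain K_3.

K[0,0] = -0.2634

step 1: x^-=[-1.7600]  P^-=[0.5800]  H_jac=[-3.5200]  S=[7.4164]  K=[-0.2753]  nu=[-5.5676]  x^+=[-0.2273]  P^+=[0.0180]
step 2: x^-=[-0.2273]  P^-=[0.1680]  H_jac=[-0.4547]  S=[0.2647]  K=[-0.2885]  nu=[-0.4117]  x^+=[-0.1086]  P^+=[0.1459]
step 3: x^-=[-0.1086]  P^-=[0.2959]  H_jac=[-0.2171]  S=[0.2440]  K=[-0.2634]  nu=[0.2782]  x^+=[-0.1818]  P^+=[0.2790]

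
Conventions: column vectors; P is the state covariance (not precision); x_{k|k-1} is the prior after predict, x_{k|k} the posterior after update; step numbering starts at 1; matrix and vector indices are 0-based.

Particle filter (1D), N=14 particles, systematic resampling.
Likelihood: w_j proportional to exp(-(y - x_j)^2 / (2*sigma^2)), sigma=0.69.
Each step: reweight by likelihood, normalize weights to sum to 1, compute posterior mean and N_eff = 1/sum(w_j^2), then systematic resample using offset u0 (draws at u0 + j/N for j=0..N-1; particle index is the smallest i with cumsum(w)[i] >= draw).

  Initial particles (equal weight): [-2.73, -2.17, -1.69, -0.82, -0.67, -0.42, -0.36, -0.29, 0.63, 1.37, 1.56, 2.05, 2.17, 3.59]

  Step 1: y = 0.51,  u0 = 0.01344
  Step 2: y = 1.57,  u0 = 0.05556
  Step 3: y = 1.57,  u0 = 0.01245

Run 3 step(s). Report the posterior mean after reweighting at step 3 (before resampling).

step 1: w=[0.0000, 0.0001, 0.0017, 0.0427, 0.0634, 0.1102, 0.1235, 0.1396, 0.2693, 0.1258, 0.0859, 0.0227, 0.0151, 0.0000]  mean=0.3434  Neff=6.7022  idx=[3, 4, 5, 6, 6, 7, 7, 8, 8, 8, 8, 9, 9, 10]
step 2: w=[0.0005, 0.0011, 0.0034, 0.0043, 0.0043, 0.0057, 0.0057, 0.0857, 0.0857, 0.0857, 0.0857, 0.2078, 0.2078, 0.2167]  mean=1.1141  Neff=6.1448  idx=[7, 8, 9, 9, 10, 11, 11, 11, 12, 12, 12, 13, 13, 13]
step 3: w=[0.0368, 0.0368, 0.0368, 0.0368, 0.0368, 0.0894, 0.0894, 0.0894, 0.0894, 0.0894, 0.0894, 0.0932, 0.0932, 0.0932]  mean=1.2868  Neff=12.3825  idx=[0, 2, 4, 5, 6, 7, 7, 8, 9, 10, 11, 11, 12, 13]

post_mean = 1.2868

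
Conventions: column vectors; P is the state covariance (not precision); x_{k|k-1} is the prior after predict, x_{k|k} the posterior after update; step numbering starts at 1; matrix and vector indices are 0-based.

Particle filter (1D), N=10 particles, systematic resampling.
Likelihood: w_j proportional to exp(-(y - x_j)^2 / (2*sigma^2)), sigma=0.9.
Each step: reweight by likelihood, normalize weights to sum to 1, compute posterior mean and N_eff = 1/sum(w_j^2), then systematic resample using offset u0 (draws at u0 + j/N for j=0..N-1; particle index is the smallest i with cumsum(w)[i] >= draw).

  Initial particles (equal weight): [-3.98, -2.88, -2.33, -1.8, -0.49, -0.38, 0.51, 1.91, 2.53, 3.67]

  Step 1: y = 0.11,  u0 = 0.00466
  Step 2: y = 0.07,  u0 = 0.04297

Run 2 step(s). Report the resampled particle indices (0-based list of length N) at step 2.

resampled_idx = [1, 2, 3, 4, 5, 5, 6, 7, 8, 9]

step 1: w=[0.0000, 0.0014, 0.0088, 0.0367, 0.2794, 0.3008, 0.3161, 0.0472, 0.0094, 0.0001]  mean=-0.0663  Neff=3.6737  idx=[2, 4, 4, 4, 5, 5, 5, 6, 6, 6]
step 2: w=[0.0037, 0.1055, 0.1055, 0.1055, 0.1130, 0.1130, 0.1130, 0.1136, 0.1136, 0.1136]  mean=-0.1186  Neff=9.0551  idx=[1, 2, 3, 4, 5, 5, 6, 7, 8, 9]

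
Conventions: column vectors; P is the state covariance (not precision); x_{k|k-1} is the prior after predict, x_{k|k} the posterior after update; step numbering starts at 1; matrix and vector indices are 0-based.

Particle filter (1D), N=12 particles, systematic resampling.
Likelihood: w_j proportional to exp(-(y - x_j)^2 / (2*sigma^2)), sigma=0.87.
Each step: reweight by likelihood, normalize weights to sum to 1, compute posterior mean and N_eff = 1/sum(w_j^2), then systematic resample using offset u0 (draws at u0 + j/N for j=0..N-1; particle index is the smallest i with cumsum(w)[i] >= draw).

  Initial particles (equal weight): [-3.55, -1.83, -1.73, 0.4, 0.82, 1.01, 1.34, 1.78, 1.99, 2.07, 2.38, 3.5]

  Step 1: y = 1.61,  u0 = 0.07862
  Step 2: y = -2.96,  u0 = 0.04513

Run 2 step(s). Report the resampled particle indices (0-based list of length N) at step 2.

resampled_idx = [0, 0, 0, 0, 0, 1, 1, 1, 1, 1, 2, 3]

step 1: w=[0.0000, 0.0001, 0.0001, 0.0602, 0.1049, 0.1248, 0.1509, 0.1554, 0.1440, 0.1377, 0.1070, 0.0150]  mean=1.5933  Neff=7.7830  idx=[4, 4, 5, 6, 6, 7, 7, 8, 9, 9, 10, 11]
step 2: w=[0.3977, 0.3977, 0.1504, 0.0248, 0.0248, 0.0018, 0.0018, 0.0005, 0.0003, 0.0003, 0.0000, 0.0000]  mean=0.8791  Neff=2.9394  idx=[0, 0, 0, 0, 0, 1, 1, 1, 1, 1, 2, 3]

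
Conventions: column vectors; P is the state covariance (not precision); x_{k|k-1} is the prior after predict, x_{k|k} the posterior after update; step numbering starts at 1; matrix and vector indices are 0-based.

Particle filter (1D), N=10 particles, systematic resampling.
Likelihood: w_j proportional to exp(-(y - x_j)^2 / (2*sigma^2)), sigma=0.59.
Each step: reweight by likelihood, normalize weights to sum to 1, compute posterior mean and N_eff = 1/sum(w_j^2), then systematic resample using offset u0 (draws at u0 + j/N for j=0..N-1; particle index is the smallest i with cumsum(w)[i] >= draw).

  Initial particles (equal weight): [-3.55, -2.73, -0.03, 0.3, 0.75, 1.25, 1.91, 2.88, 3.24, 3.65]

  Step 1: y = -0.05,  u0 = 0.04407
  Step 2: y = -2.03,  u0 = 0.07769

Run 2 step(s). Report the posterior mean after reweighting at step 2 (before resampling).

step 1: w=[0.0000, 0.0000, 0.4291, 0.3601, 0.1712, 0.0379, 0.0017, 0.0000, 0.0000, 0.0000]  mean=0.2742  Neff=2.9026  idx=[2, 2, 2, 2, 3, 3, 3, 3, 4, 4]
step 2: w=[0.2211, 0.2211, 0.2211, 0.2211, 0.0284, 0.0284, 0.0284, 0.0284, 0.0010, 0.0010]  mean=0.0091  Neff=5.0317  idx=[0, 0, 1, 1, 2, 2, 3, 3, 3, 7]

post_mean = 0.0091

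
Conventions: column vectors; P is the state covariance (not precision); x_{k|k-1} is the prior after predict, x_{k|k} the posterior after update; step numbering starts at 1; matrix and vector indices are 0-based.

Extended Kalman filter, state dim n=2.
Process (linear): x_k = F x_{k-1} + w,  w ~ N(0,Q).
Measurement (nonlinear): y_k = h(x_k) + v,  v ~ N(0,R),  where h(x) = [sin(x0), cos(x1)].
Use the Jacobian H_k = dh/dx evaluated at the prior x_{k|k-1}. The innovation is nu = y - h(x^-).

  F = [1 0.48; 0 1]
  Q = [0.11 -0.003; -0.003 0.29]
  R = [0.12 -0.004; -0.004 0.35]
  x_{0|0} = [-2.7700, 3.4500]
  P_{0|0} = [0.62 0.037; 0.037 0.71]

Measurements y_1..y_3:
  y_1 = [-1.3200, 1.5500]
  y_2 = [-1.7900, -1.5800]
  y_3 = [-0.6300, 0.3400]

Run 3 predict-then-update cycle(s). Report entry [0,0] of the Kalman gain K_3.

step 1: x^-=[-1.1140, 3.4500]  P^-=[0.9291 0.3748; 0.3748 1.0000]  H_jac=[0.4411 0.0000; 0.0000 0.3035]  S=[0.3008 0.0462; 0.0462 0.4421]  K=[1.3446 0.1169; 0.4515 0.6394]  nu=[-0.4225, 2.5028]  x^+=[-1.3897, 4.8595]  P^+=[0.3648 0.1170; 0.1170 0.7313]
step 2: x^-=[0.9429, 4.8595]  P^-=[0.7556 0.4651; 0.4651 1.0213]  H_jac=[0.5874 0.0000; 0.0000 0.9892]  S=[0.3808 0.2662; 0.2662 1.3494]  K=[1.0758 0.1287; 0.2250 0.7043]  nu=[-2.5993, -1.7266]  x^+=[-2.0756, 3.0586]  P^+=[0.2189 0.0412; 0.0412 0.2483]
step 3: x^-=[-0.6075, 3.0586]  P^-=[0.4256 0.1573; 0.1573 0.5383]  H_jac=[0.8211 0.0000; 0.0000 -0.0829]  S=[0.4069 -0.0147; -0.0147 0.3537]  K=[0.8587 -0.0012; 0.3134 -0.1132]  nu=[-0.0592, 1.3366]  x^+=[-0.6599, 2.8888]  P^+=[0.1255 0.0464; 0.0464 0.4927]

K[0,0] = 0.8587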